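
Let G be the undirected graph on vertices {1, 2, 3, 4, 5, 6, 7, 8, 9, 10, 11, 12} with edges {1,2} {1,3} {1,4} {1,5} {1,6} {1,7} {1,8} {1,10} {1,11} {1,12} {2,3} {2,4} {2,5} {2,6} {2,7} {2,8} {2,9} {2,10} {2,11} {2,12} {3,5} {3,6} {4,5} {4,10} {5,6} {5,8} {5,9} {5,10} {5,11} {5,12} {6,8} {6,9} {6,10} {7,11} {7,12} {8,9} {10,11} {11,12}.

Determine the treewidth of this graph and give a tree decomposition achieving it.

Each bag holds 5 vertices, so the decomposition has width 4, which upper-bounds the treewidth. For the lower bound, the 5 vertices {1, 2, 5, 10, 11} are pairwise adjacent, and any tree decomposition puts a clique entirely inside one bag — forcing width ≥ 4. Therefore the treewidth is 4.

Treewidth 4.
One optimal decomposition is:
Bags: B1 = {1, 2, 3, 5, 6}  B2 = {1, 2, 5, 6, 10}  B3 = {1, 2, 5, 10, 11}  B4 = {1, 2, 4, 5, 10}  B5 = {1, 2, 5, 11, 12}  B6 = {1, 2, 7, 11, 12}  B7 = {1, 2, 5, 6, 8}  B8 = {2, 5, 6, 8, 9}
Tree: B1–B2, B2–B3, B3–B4, B3–B5, B5–B6, B1–B7, B7–B8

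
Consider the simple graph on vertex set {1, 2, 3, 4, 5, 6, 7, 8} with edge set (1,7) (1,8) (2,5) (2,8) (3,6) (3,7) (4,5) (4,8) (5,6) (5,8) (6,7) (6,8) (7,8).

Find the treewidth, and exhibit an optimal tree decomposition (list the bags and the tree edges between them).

Every bag has size at most 3, so the width is 3 − 1 = 2 and tw(G) ≤ 2. On the other hand G contains the 3-clique {1, 7, 8}. A clique must lie in a single bag of any decomposition, so no decomposition can have width below 2. Therefore the treewidth is 2.

Treewidth 2.
One such decomposition:
Bags: B1 = {6, 7, 8}  B2 = {5, 6, 8}  B3 = {2, 5, 8}  B4 = {4, 5, 8}  B5 = {1, 7, 8}  B6 = {3, 6, 7}
Tree: B1–B2, B2–B3, B2–B4, B1–B5, B1–B6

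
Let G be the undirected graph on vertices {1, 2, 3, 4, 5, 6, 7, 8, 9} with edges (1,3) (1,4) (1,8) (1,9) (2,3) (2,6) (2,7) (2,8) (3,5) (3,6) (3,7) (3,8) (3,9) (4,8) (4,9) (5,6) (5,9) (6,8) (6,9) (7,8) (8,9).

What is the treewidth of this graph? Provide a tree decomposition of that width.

Treewidth 3.
One optimal decomposition is:
Bags: B1 = {3, 6, 8, 9}  B2 = {1, 3, 8, 9}  B3 = {2, 3, 6, 8}  B4 = {1, 4, 8, 9}  B5 = {2, 3, 7, 8}  B6 = {3, 5, 6, 9}
Tree: B1–B2, B1–B3, B2–B4, B3–B5, B1–B6

Each bag holds 4 vertices, so the decomposition has width 3, which upper-bounds the treewidth. Conversely, {1, 3, 8, 9} is a clique of size 4, and the vertices of any clique must share a bag in every tree decomposition; so some bag has ≥ 4 vertices and tw(G) ≥ 3. Hence tw(G) = 3 exactly.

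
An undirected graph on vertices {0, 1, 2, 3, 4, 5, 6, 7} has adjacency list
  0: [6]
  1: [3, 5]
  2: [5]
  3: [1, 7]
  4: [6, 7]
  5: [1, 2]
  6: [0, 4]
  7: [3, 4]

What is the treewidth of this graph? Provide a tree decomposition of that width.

Every bag has size at most 2, so the width is 2 − 1 = 1 and tw(G) ≤ 1. Any graph with an edge has treewidth ≥ 1, and G has the edge 0–6. Hence tw(G) = 1 exactly.

Treewidth 1.
Bags: B1 = {0, 6}  B2 = {4, 6}  B3 = {4, 7}  B4 = {3, 7}  B5 = {1, 3}  B6 = {1, 5}  B7 = {2, 5}
Tree: B1–B2, B2–B3, B3–B4, B4–B5, B5–B6, B6–B7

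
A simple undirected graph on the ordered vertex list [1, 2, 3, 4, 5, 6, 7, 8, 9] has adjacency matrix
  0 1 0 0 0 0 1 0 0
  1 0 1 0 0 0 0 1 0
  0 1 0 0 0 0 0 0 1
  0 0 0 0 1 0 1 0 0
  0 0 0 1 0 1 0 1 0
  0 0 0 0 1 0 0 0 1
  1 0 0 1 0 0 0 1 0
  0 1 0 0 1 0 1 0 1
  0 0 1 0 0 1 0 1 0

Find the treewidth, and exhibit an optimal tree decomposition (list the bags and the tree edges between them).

Treewidth 3.
Bags: B1 = {4, 5, 6, 9}  B2 = {4, 5, 8, 9}  B3 = {4, 7, 8, 9}  B4 = {3, 7, 8, 9}  B5 = {2, 3, 7, 8}  B6 = {1, 2, 3, 7}
Tree: B1–B2, B2–B3, B3–B4, B4–B5, B5–B6

The largest bag has 4 vertices, giving width 3; this decomposition certifies tw(G) ≤ 3. For the lower bound: the 4 vertex sets {4,5,6}, {9}, {8}, {1,2,3,7} are disjoint, each induces a connected subgraph, and every pair is joined by at least one edge of G. Contracting each set to a single vertex therefore yields K_{4} as a minor, and since treewidth is minor-monotone, tw(G) ≥ tw(K_{4}) = 3. The upper and lower bounds meet at 3, so that is the treewidth.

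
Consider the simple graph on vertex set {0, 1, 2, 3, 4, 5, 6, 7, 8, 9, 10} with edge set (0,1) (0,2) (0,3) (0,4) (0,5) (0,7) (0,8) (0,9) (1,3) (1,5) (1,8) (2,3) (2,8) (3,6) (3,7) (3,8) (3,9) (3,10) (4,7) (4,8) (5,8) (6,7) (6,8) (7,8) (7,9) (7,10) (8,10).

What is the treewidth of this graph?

3

A width-3 tree decomposition is:
Bags: B1 = {0, 3, 7, 8}  B2 = {3, 6, 7, 8}  B3 = {0, 2, 3, 8}  B4 = {0, 3, 7, 9}  B5 = {3, 7, 8, 10}  B6 = {0, 1, 3, 8}  B7 = {0, 1, 5, 8}  B8 = {0, 4, 7, 8}
Tree: B1–B2, B1–B3, B1–B4, B1–B5, B1–B6, B6–B7, B1–B8
Each bag holds 4 vertices, so the decomposition has width 3, which upper-bounds the treewidth. Conversely, {0, 1, 3, 8} is a clique of size 4, and the vertices of any clique must share a bag in every tree decomposition; so some bag has ≥ 4 vertices and tw(G) ≥ 3. Combining the bounds, tw(G) = 3.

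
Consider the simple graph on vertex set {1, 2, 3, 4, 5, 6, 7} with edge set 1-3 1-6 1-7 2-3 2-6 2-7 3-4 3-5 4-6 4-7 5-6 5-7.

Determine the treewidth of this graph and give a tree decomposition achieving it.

Treewidth 3.
Bags: B1 = {2, 3, 6, 7}  B2 = {3, 4, 6, 7}  B3 = {3, 5, 6, 7}  B4 = {1, 3, 6, 7}
Tree: B1–B2, B2–B3, B3–B4

Every bag has size at most 4, so the width is 4 − 1 = 3 and tw(G) ≤ 3. For the lower bound: the 4 vertex sets {2,6}, {4,7}, {3}, {5} are disjoint, each induces a connected subgraph, and every pair is joined by at least one edge of G. Contracting each set to a single vertex therefore yields K_{4} as a minor, and since treewidth is minor-monotone, tw(G) ≥ tw(K_{4}) = 3. The upper and lower bounds meet at 3, so that is the treewidth.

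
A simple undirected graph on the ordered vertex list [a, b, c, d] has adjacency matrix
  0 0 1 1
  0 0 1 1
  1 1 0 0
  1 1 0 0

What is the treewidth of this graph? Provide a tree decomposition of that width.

The largest bag has 3 vertices, giving width 2; this decomposition certifies tw(G) ≤ 2. For the lower bound, G contains the cycle d–b–c–a–d, so G is not a forest; only forests have treewidth ≤ 1, hence tw(G) ≥ 2. The upper and lower bounds meet at 2, so that is the treewidth.

Treewidth 2.
Bags: B1 = {b, c, d}  B2 = {a, c, d}
Tree: B1–B2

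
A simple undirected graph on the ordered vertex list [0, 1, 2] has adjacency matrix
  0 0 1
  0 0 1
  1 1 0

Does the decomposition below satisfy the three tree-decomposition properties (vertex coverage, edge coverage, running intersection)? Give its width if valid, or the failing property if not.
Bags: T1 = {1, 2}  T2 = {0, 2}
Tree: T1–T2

Every vertex of G appears in some bag (union = {0, 1, 2}); every edge is covered by a bag; and for each vertex v the set of bags containing v is connected in the bag tree. The decomposition is therefore valid. The largest bag has 2 vertices, so the width is 1.

Yes; width 1.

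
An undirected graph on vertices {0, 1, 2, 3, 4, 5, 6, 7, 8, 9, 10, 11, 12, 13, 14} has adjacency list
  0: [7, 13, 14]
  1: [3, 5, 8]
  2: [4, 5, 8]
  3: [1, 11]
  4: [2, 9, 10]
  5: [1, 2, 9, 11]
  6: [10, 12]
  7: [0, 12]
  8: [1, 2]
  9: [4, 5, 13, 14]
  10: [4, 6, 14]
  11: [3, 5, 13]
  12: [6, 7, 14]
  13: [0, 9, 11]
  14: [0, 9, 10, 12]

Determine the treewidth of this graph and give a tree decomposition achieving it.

Treewidth 3.
One optimal decomposition is:
Bags: B1 = {1, 2, 3, 8}  B2 = {1, 2, 3, 5}  B3 = {2, 3, 5, 11}  B4 = {2, 4, 5, 11}  B5 = {4, 5, 9, 11}  B6 = {4, 9, 11, 13}  B7 = {4, 9, 10, 13}  B8 = {9, 10, 13, 14}  B9 = {0, 10, 13, 14}  B10 = {0, 6, 10, 14}  B11 = {0, 6, 12, 14}  B12 = {0, 6, 7, 12}
Tree: B1–B2, B2–B3, B3–B4, B4–B5, B5–B6, B6–B7, B7–B8, B8–B9, B9–B10, B10–B11, B11–B12

Each bag holds 4 vertices, so the decomposition has width 3, which upper-bounds the treewidth. For the lower bound: the 4 vertex sets {1,3,8}, {2}, {5}, {4,9,11,13} are disjoint, each induces a connected subgraph, and every pair is joined by at least one edge of G. Contracting each set to a single vertex therefore yields K_{4} as a minor, and since treewidth is minor-monotone, tw(G) ≥ tw(K_{4}) = 3. Combining the bounds, tw(G) = 3.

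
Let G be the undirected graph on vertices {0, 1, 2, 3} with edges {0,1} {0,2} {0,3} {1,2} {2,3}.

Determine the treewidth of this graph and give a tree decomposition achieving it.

Treewidth 2.
Bags: B1 = {0, 1, 2}  B2 = {0, 2, 3}
Tree: B1–B2

Each bag holds 3 vertices, so the decomposition has width 2, which upper-bounds the treewidth. Conversely, {0, 1, 2} is a clique of size 3, and the vertices of any clique must share a bag in every tree decomposition; so some bag has ≥ 3 vertices and tw(G) ≥ 2. Therefore the treewidth is 2.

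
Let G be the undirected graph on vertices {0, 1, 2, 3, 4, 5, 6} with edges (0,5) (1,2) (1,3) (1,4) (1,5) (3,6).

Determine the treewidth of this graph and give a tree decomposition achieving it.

The largest bag has 2 vertices, giving width 1; this decomposition certifies tw(G) ≤ 1. Any graph with an edge has treewidth ≥ 1, and G has the edge 4–1. Combining the bounds, tw(G) = 1.

Treewidth 1.
One optimal decomposition is:
Bags: B1 = {1, 4}  B2 = {1, 5}  B3 = {1, 3}  B4 = {0, 5}  B5 = {1, 2}  B6 = {3, 6}
Tree: B1–B2, B2–B3, B2–B4, B3–B5, B3–B6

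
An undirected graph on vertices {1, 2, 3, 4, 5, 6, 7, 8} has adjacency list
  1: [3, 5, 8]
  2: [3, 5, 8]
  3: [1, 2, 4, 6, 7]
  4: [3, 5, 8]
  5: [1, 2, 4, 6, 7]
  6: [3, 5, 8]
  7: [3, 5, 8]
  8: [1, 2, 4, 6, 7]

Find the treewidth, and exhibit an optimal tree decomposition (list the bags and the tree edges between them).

Treewidth 3.
Bags: B1 = {1, 3, 5, 8}  B2 = {3, 5, 6, 8}  B3 = {3, 4, 5, 8}  B4 = {3, 5, 7, 8}  B5 = {2, 3, 5, 8}
Tree: B1–B2, B2–B3, B3–B4, B4–B5

Every bag has size at most 4, so the width is 4 − 1 = 3 and tw(G) ≤ 3. For the lower bound: the 4 vertex sets {1,3}, {6,8}, {5}, {4} are disjoint, each induces a connected subgraph, and every pair is joined by at least one edge of G. Contracting each set to a single vertex therefore yields K_{4} as a minor, and since treewidth is minor-monotone, tw(G) ≥ tw(K_{4}) = 3. Therefore the treewidth is 3.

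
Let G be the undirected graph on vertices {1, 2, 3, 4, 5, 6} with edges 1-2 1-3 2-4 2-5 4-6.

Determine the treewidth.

A width-1 tree decomposition is:
Bags: B1 = {2, 5}  B2 = {1, 2}  B3 = {1, 3}  B4 = {2, 4}  B5 = {4, 6}
Tree: B1–B2, B2–B3, B2–B4, B4–B5
The largest bag has 2 vertices, giving width 1; this decomposition certifies tw(G) ≤ 1. G has an edge, so its treewidth is at least 1. Therefore the treewidth is 1.

1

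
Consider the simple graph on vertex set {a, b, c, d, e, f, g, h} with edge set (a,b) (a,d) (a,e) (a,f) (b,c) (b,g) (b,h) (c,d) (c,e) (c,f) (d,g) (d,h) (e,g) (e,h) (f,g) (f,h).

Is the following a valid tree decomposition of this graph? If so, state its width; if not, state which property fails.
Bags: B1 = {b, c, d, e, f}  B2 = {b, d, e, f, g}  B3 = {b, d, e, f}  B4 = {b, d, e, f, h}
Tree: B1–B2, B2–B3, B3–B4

No — vertex a appears in no bag.

A tree decomposition must satisfy three properties: every vertex lies in some bag; for every edge, both endpoints lie together in some bag; and for every vertex, the bags containing it form a connected subtree. Here vertex a appears in no bag, so the decomposition is invalid.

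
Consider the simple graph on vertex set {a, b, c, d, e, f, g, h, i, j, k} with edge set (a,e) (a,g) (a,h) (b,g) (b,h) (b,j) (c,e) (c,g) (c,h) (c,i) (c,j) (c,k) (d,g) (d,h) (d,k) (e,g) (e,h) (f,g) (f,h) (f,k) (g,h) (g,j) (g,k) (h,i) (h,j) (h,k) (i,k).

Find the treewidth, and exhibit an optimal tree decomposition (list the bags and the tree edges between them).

Treewidth 3.
One optimal decomposition is:
Bags: B1 = {d, g, h, k}  B2 = {c, g, h, k}  B3 = {f, g, h, k}  B4 = {c, e, g, h}  B5 = {a, e, g, h}  B6 = {c, h, i, k}  B7 = {c, g, h, j}  B8 = {b, g, h, j}
Tree: B1–B2, B1–B3, B2–B4, B4–B5, B2–B6, B4–B7, B7–B8

Each bag holds 4 vertices, so the decomposition has width 3, which upper-bounds the treewidth. Conversely, {d, g, h, k} is a clique of size 4, and the vertices of any clique must share a bag in every tree decomposition; so some bag has ≥ 4 vertices and tw(G) ≥ 3. Therefore the treewidth is 3.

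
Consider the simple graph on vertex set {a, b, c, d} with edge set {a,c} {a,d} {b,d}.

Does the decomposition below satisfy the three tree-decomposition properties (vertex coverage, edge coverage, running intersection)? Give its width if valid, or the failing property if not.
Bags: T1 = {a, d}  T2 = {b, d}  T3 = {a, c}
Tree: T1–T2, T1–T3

Yes; width 1.

Vertex coverage: the bags together contain {a, b, c, d}, the full vertex set. Edge coverage: each edge of G has both endpoints in at least one bag. Running intersection: for every vertex, the bags containing it form a connected subtree. All three properties hold, so this is a valid tree decomposition of width max|bag| − 1 = 1, and hence tw(G) ≤ 1.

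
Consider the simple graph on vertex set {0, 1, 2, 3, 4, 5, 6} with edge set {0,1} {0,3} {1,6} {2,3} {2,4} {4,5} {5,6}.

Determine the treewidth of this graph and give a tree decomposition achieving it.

Each bag holds 3 vertices, so the decomposition has width 2, which upper-bounds the treewidth. For the lower bound, G contains the cycle 6–5–4–2–3–0–1–6, so G is not a forest; only forests have treewidth ≤ 1, hence tw(G) ≥ 2. Hence tw(G) = 2 exactly.

Treewidth 2.
Bags: B1 = {4, 5, 6}  B2 = {2, 4, 6}  B3 = {2, 3, 6}  B4 = {0, 3, 6}  B5 = {0, 1, 6}
Tree: B1–B2, B2–B3, B3–B4, B4–B5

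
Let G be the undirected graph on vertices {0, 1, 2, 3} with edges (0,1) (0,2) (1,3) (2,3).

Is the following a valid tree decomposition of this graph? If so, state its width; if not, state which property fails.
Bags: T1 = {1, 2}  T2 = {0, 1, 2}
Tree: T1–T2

No — vertex 3 appears in no bag.

A tree decomposition must satisfy three properties: every vertex lies in some bag; for every edge, both endpoints lie together in some bag; and for every vertex, the bags containing it form a connected subtree. Here vertex 3 appears in no bag, so the decomposition is invalid.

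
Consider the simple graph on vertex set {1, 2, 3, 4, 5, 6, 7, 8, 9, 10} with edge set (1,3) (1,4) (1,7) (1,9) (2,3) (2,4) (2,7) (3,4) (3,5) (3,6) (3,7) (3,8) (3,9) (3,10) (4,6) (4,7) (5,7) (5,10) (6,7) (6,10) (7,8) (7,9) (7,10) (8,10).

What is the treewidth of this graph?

A width-3 tree decomposition is:
Bags: B1 = {1, 3, 4, 7}  B2 = {3, 4, 6, 7}  B3 = {3, 6, 7, 10}  B4 = {2, 3, 4, 7}  B5 = {1, 3, 7, 9}  B6 = {3, 5, 7, 10}  B7 = {3, 7, 8, 10}
Tree: B1–B2, B2–B3, B2–B4, B1–B5, B3–B6, B6–B7
Each bag holds 4 vertices, so the decomposition has width 3, which upper-bounds the treewidth. For the lower bound, the 4 vertices {1, 3, 4, 7} are pairwise adjacent, and any tree decomposition puts a clique entirely inside one bag — forcing width ≥ 3. The upper and lower bounds meet at 3, so that is the treewidth.

3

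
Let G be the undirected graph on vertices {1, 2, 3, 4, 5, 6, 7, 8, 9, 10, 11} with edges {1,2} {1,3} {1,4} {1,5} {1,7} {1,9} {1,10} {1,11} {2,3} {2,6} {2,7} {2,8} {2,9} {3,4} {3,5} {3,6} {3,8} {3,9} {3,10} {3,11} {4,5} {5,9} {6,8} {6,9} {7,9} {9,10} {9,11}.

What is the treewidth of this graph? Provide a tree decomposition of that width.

Each bag holds 4 vertices, so the decomposition has width 3, which upper-bounds the treewidth. For the lower bound, the 4 vertices {2, 3, 6, 8} are pairwise adjacent, and any tree decomposition puts a clique entirely inside one bag — forcing width ≥ 3. Hence tw(G) = 3 exactly.

Treewidth 3.
Bags: B1 = {1, 3, 5, 9}  B2 = {1, 3, 9, 11}  B3 = {1, 2, 3, 9}  B4 = {1, 3, 4, 5}  B5 = {2, 3, 6, 9}  B6 = {2, 3, 6, 8}  B7 = {1, 2, 7, 9}  B8 = {1, 3, 9, 10}
Tree: B1–B2, B1–B3, B1–B4, B3–B5, B5–B6, B3–B7, B2–B8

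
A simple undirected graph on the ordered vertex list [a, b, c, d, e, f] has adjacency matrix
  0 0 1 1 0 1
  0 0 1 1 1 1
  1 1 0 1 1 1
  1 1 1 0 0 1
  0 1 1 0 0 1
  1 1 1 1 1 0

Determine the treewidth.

A width-3 tree decomposition is:
Bags: B1 = {b, c, d, f}  B2 = {b, c, e, f}  B3 = {a, c, d, f}
Tree: B1–B2, B1–B3
The largest bag has 4 vertices, giving width 3; this decomposition certifies tw(G) ≤ 3. For the lower bound, the 4 vertices {a, c, d, f} are pairwise adjacent, and any tree decomposition puts a clique entirely inside one bag — forcing width ≥ 3. The upper and lower bounds meet at 3, so that is the treewidth.

3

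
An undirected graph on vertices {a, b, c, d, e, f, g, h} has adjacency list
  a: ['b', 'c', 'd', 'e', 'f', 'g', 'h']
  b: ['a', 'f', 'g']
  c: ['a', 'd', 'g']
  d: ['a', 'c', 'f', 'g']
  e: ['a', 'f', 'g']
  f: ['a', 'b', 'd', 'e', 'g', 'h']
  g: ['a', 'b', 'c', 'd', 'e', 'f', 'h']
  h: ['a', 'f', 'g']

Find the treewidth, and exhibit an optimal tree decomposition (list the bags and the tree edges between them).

Treewidth 3.
One optimal decomposition is:
Bags: B1 = {a, c, d, g}  B2 = {a, d, f, g}  B3 = {a, f, g, h}  B4 = {a, e, f, g}  B5 = {a, b, f, g}
Tree: B1–B2, B2–B3, B2–B4, B3–B5

The largest bag has 4 vertices, giving width 3; this decomposition certifies tw(G) ≤ 3. On the other hand G contains the 4-clique {a, c, d, g}. A clique must lie in a single bag of any decomposition, so no decomposition can have width below 3. The upper and lower bounds meet at 3, so that is the treewidth.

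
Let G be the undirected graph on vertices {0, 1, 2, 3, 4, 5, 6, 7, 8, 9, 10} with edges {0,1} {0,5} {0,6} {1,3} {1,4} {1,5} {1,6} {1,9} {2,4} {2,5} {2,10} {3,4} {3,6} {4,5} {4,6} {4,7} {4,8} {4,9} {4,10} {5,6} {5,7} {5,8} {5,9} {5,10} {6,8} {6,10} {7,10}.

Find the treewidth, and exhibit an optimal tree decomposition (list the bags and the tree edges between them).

The largest bag has 4 vertices, giving width 3; this decomposition certifies tw(G) ≤ 3. On the other hand G contains the 4-clique {0, 1, 5, 6}. A clique must lie in a single bag of any decomposition, so no decomposition can have width below 3. The upper and lower bounds meet at 3, so that is the treewidth.

Treewidth 3.
One optimal decomposition is:
Bags: B1 = {4, 5, 6, 10}  B2 = {1, 4, 5, 6}  B3 = {1, 4, 5, 9}  B4 = {2, 4, 5, 10}  B5 = {1, 3, 4, 6}  B6 = {4, 5, 7, 10}  B7 = {4, 5, 6, 8}  B8 = {0, 1, 5, 6}
Tree: B1–B2, B2–B3, B1–B4, B2–B5, B1–B6, B2–B7, B2–B8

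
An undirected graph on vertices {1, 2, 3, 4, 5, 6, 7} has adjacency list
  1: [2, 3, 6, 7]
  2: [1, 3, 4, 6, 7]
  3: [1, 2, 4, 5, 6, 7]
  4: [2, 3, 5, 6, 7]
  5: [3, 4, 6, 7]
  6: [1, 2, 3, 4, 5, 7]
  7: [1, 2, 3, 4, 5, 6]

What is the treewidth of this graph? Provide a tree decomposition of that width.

Each bag holds 5 vertices, so the decomposition has width 4, which upper-bounds the treewidth. Conversely, {1, 2, 3, 6, 7} is a clique of size 5, and the vertices of any clique must share a bag in every tree decomposition; so some bag has ≥ 5 vertices and tw(G) ≥ 4. Therefore the treewidth is 4.

Treewidth 4.
Bags: B1 = {2, 3, 4, 6, 7}  B2 = {3, 4, 5, 6, 7}  B3 = {1, 2, 3, 6, 7}
Tree: B1–B2, B1–B3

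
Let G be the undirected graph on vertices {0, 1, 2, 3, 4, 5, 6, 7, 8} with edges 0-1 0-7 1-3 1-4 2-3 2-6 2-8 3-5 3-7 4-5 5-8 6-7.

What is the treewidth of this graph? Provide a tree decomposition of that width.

The largest bag has 4 vertices, giving width 3; this decomposition certifies tw(G) ≤ 3. For the lower bound: the 4 vertex sets {0,6,7}, {1}, {3}, {2,4,5,8} are disjoint, each induces a connected subgraph, and every pair is joined by at least one edge of G. Contracting each set to a single vertex therefore yields K_{4} as a minor, and since treewidth is minor-monotone, tw(G) ≥ tw(K_{4}) = 3. Hence tw(G) = 3 exactly.

Treewidth 3.
One optimal decomposition is:
Bags: B1 = {0, 1, 6, 7}  B2 = {1, 3, 6, 7}  B3 = {1, 2, 3, 6}  B4 = {1, 2, 3, 4}  B5 = {2, 3, 4, 5}  B6 = {2, 4, 5, 8}
Tree: B1–B2, B2–B3, B3–B4, B4–B5, B5–B6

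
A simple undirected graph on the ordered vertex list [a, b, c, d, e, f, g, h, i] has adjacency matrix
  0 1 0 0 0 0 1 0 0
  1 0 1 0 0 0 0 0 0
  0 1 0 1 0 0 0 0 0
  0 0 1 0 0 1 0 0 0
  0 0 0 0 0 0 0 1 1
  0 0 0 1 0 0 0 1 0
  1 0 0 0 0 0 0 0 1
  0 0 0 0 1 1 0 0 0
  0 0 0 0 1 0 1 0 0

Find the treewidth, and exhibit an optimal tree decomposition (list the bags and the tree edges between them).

The largest bag has 3 vertices, giving width 2; this decomposition certifies tw(G) ≤ 2. For the lower bound, G contains the cycle a–g–i–e–h–f–d–c–b–a, so G is not a forest; only forests have treewidth ≤ 1, hence tw(G) ≥ 2. Therefore the treewidth is 2.

Treewidth 2.
One optimal decomposition is:
Bags: B1 = {a, g, i}  B2 = {a, e, i}  B3 = {a, e, h}  B4 = {a, f, h}  B5 = {a, d, f}  B6 = {a, c, d}  B7 = {a, b, c}
Tree: B1–B2, B2–B3, B3–B4, B4–B5, B5–B6, B6–B7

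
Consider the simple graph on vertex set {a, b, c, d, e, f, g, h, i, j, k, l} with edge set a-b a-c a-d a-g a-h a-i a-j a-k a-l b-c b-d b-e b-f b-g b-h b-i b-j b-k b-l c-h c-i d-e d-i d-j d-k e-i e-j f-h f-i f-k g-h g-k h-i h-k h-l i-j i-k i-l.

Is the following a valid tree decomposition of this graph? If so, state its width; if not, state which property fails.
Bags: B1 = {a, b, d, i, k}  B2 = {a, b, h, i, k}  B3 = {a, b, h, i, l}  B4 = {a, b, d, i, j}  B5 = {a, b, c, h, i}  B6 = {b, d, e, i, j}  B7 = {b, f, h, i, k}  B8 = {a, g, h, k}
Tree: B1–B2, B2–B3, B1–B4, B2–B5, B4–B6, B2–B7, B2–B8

A tree decomposition must satisfy three properties: every vertex lies in some bag; for every edge, both endpoints lie together in some bag; and for every vertex, the bags containing it form a connected subtree. Here edge (b,g) lies in no bag, so the decomposition is invalid.

No — edge (b,g) lies in no bag.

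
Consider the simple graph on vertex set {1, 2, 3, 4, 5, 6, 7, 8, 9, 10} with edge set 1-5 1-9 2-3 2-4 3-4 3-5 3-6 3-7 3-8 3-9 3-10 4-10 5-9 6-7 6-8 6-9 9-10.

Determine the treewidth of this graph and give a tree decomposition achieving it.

Each bag holds 3 vertices, so the decomposition has width 2, which upper-bounds the treewidth. Conversely, {1, 5, 9} is a clique of size 3, and the vertices of any clique must share a bag in every tree decomposition; so some bag has ≥ 3 vertices and tw(G) ≥ 2. Therefore the treewidth is 2.

Treewidth 2.
Bags: B1 = {3, 5, 9}  B2 = {3, 6, 9}  B3 = {3, 6, 7}  B4 = {1, 5, 9}  B5 = {3, 6, 8}  B6 = {3, 9, 10}  B7 = {3, 4, 10}  B8 = {2, 3, 4}
Tree: B1–B2, B2–B3, B1–B4, B2–B5, B1–B6, B6–B7, B7–B8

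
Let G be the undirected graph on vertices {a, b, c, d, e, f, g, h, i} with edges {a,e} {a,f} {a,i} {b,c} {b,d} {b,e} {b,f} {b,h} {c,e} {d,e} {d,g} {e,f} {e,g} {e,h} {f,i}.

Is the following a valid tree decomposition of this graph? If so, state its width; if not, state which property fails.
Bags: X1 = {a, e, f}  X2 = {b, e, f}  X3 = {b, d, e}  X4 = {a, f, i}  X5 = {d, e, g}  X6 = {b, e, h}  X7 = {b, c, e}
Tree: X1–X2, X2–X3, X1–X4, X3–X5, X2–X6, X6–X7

Yes; width 2.

Checking the three conditions: (i) the bags cover all of {a, b, c, d, e, f, g, h, i}; (ii) for each edge, some bag contains both endpoints; (iii) the bags containing any fixed vertex form a subtree. All hold, so the decomposition is valid with width 3 − 1 = 2.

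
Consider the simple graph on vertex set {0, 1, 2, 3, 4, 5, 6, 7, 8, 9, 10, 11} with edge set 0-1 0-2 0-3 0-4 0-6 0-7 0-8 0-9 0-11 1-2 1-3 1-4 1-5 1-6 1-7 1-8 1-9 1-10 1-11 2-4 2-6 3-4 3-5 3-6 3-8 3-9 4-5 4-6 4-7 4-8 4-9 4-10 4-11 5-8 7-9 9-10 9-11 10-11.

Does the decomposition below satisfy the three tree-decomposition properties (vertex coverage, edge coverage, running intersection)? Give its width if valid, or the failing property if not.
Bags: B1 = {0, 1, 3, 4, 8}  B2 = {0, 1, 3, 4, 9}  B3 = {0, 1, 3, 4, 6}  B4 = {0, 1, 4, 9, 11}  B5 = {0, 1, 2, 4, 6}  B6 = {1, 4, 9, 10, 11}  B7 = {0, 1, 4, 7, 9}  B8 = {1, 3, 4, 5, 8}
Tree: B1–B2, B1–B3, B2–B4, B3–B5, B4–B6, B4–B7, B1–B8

Vertex coverage: the bags together contain {0, 1, 2, 3, 4, 5, 6, 7, 8, 9, 10, 11}, the full vertex set. Edge coverage: each edge of G has both endpoints in at least one bag. Running intersection: for every vertex, the bags containing it form a connected subtree. All three properties hold, so this is a valid tree decomposition of width max|bag| − 1 = 4, and hence tw(G) ≤ 4.

Yes; width 4.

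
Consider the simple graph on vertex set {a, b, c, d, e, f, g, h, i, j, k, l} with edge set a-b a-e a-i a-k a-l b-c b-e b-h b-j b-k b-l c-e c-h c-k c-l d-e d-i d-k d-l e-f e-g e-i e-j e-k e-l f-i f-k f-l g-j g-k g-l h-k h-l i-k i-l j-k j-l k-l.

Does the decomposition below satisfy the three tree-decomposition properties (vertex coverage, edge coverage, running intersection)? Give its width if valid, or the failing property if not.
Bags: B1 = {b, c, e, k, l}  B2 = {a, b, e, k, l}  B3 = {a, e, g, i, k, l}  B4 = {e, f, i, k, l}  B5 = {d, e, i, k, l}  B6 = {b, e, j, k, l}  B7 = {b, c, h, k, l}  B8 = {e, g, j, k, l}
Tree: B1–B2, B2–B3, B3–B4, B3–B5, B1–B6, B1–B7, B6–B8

No — bags containing vertex g are not connected in the tree.

A tree decomposition must satisfy three properties: every vertex lies in some bag; for every edge, both endpoints lie together in some bag; and for every vertex, the bags containing it form a connected subtree. Here bags containing vertex g are not connected in the tree, so the decomposition is invalid.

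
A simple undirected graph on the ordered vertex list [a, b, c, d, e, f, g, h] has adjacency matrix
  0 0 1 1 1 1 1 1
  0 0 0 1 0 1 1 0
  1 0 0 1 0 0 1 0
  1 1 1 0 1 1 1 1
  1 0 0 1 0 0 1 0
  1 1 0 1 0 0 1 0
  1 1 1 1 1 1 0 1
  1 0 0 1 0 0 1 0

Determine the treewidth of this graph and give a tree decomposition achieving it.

Each bag holds 4 vertices, so the decomposition has width 3, which upper-bounds the treewidth. On the other hand G contains the 4-clique {a, d, e, g}. A clique must lie in a single bag of any decomposition, so no decomposition can have width below 3. Combining the bounds, tw(G) = 3.

Treewidth 3.
One optimal decomposition is:
Bags: B1 = {b, d, f, g}  B2 = {a, d, f, g}  B3 = {a, d, e, g}  B4 = {a, c, d, g}  B5 = {a, d, g, h}
Tree: B1–B2, B2–B3, B3–B4, B2–B5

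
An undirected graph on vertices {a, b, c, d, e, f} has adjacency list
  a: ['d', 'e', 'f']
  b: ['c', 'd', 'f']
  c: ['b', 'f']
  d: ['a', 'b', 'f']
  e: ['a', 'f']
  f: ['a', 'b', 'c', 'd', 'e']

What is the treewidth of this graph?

2

A width-2 tree decomposition is:
Bags: B1 = {a, d, f}  B2 = {b, d, f}  B3 = {a, e, f}  B4 = {b, c, f}
Tree: B1–B2, B1–B3, B2–B4
Each bag holds 3 vertices, so the decomposition has width 2, which upper-bounds the treewidth. On the other hand G contains the 3-clique {a, d, f}. A clique must lie in a single bag of any decomposition, so no decomposition can have width below 2. Hence tw(G) = 2 exactly.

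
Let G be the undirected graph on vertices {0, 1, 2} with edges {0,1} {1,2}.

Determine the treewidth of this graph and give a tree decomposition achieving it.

Treewidth 1.
One such decomposition:
Bags: B1 = {0, 1}  B2 = {1, 2}
Tree: B1–B2

Each bag holds 2 vertices, so the decomposition has width 1, which upper-bounds the treewidth. G has an edge, so its treewidth is at least 1. Therefore the treewidth is 1.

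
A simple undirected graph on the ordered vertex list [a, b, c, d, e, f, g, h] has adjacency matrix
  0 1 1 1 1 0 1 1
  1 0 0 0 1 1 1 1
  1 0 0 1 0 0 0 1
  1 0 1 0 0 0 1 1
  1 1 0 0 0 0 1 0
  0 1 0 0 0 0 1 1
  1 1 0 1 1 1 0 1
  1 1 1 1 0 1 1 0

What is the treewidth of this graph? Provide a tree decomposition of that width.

Every bag has size at most 4, so the width is 4 − 1 = 3 and tw(G) ≤ 3. On the other hand G contains the 4-clique {a, b, e, g}. A clique must lie in a single bag of any decomposition, so no decomposition can have width below 3. The upper and lower bounds meet at 3, so that is the treewidth.

Treewidth 3.
Bags: B1 = {a, b, g, h}  B2 = {b, f, g, h}  B3 = {a, d, g, h}  B4 = {a, c, d, h}  B5 = {a, b, e, g}
Tree: B1–B2, B1–B3, B3–B4, B1–B5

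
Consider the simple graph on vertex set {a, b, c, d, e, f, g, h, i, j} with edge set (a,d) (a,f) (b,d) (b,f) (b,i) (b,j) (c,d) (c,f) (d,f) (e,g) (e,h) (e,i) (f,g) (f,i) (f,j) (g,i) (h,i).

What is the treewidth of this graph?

2

A width-2 tree decomposition is:
Bags: B1 = {b, f, i}  B2 = {f, g, i}  B3 = {e, g, i}  B4 = {b, d, f}  B5 = {b, f, j}  B6 = {a, d, f}  B7 = {c, d, f}  B8 = {e, h, i}
Tree: B1–B2, B2–B3, B1–B4, B4–B5, B4–B6, B6–B7, B3–B8
Each bag holds 3 vertices, so the decomposition has width 2, which upper-bounds the treewidth. Conversely, {e, g, i} is a clique of size 3, and the vertices of any clique must share a bag in every tree decomposition; so some bag has ≥ 3 vertices and tw(G) ≥ 2. The upper and lower bounds meet at 2, so that is the treewidth.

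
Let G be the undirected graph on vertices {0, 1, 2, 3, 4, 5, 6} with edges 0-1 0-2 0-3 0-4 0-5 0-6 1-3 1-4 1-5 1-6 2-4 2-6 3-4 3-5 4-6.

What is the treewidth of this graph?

A width-3 tree decomposition is:
Bags: B1 = {0, 1, 3, 4}  B2 = {0, 1, 4, 6}  B3 = {0, 1, 3, 5}  B4 = {0, 2, 4, 6}
Tree: B1–B2, B1–B3, B2–B4
Every bag has size at most 4, so the width is 4 − 1 = 3 and tw(G) ≤ 3. Conversely, {0, 1, 3, 4} is a clique of size 4, and the vertices of any clique must share a bag in every tree decomposition; so some bag has ≥ 4 vertices and tw(G) ≥ 3. Therefore the treewidth is 3.

3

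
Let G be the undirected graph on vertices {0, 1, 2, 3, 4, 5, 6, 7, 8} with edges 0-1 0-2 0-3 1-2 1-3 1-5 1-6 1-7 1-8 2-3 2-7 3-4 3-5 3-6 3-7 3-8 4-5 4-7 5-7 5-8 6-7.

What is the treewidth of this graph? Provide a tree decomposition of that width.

Treewidth 3.
One such decomposition:
Bags: B1 = {1, 3, 5, 7}  B2 = {1, 2, 3, 7}  B3 = {1, 3, 5, 8}  B4 = {3, 4, 5, 7}  B5 = {0, 1, 2, 3}  B6 = {1, 3, 6, 7}
Tree: B1–B2, B1–B3, B1–B4, B2–B5, B2–B6

Every bag has size at most 4, so the width is 4 − 1 = 3 and tw(G) ≤ 3. On the other hand G contains the 4-clique {0, 1, 2, 3}. A clique must lie in a single bag of any decomposition, so no decomposition can have width below 3. Combining the bounds, tw(G) = 3.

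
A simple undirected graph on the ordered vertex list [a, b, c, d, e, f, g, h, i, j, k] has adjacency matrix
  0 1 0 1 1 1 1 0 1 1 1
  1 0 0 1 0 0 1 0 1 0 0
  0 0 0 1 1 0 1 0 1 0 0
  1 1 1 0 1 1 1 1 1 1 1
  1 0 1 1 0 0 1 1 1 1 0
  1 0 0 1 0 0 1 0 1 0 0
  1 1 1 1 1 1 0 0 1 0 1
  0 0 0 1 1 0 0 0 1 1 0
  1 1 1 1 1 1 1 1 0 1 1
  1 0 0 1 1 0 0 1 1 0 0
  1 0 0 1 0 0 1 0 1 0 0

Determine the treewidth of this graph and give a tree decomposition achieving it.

Every bag has size at most 5, so the width is 5 − 1 = 4 and tw(G) ≤ 4. Conversely, {c, d, e, g, i} is a clique of size 5, and the vertices of any clique must share a bag in every tree decomposition; so some bag has ≥ 5 vertices and tw(G) ≥ 4. Hence tw(G) = 4 exactly.

Treewidth 4.
Bags: B1 = {a, d, e, i, j}  B2 = {a, d, e, g, i}  B3 = {d, e, h, i, j}  B4 = {a, b, d, g, i}  B5 = {a, d, g, i, k}  B6 = {a, d, f, g, i}  B7 = {c, d, e, g, i}
Tree: B1–B2, B1–B3, B2–B4, B2–B5, B4–B6, B2–B7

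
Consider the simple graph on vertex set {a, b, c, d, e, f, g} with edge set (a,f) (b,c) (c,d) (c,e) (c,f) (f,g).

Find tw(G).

1

A width-1 tree decomposition is:
Bags: B1 = {c, d}  B2 = {c, f}  B3 = {c, e}  B4 = {a, f}  B5 = {b, c}  B6 = {f, g}
Tree: B1–B2, B1–B3, B2–B4, B2–B5, B4–B6
The largest bag has 2 vertices, giving width 1; this decomposition certifies tw(G) ≤ 1. Since G has at least one edge (e.g. c–d), it is not an edgeless graph, so tw(G) ≥ 1. The upper and lower bounds meet at 1, so that is the treewidth.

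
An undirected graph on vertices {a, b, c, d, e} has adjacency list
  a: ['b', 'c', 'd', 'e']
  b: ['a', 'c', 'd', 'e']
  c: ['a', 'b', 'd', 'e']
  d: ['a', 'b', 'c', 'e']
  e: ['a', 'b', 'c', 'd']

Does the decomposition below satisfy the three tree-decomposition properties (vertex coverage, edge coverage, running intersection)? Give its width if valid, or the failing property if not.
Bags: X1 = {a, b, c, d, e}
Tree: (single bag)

Yes; width 4.

Every vertex of G appears in some bag (union = {a, b, c, d, e}); every edge is covered by a bag; and for each vertex v the set of bags containing v is connected in the bag tree. The decomposition is therefore valid. The largest bag has 5 vertices, so the width is 4.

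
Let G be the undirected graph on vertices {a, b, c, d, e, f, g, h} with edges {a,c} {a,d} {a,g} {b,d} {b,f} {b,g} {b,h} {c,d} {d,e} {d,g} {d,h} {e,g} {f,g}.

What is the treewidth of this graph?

2

A width-2 tree decomposition is:
Bags: B1 = {b, d, g}  B2 = {d, e, g}  B3 = {a, d, g}  B4 = {b, f, g}  B5 = {a, c, d}  B6 = {b, d, h}
Tree: B1–B2, B2–B3, B1–B4, B3–B5, B1–B6
Each bag holds 3 vertices, so the decomposition has width 2, which upper-bounds the treewidth. For the lower bound, the 3 vertices {d, e, g} are pairwise adjacent, and any tree decomposition puts a clique entirely inside one bag — forcing width ≥ 2. Combining the bounds, tw(G) = 2.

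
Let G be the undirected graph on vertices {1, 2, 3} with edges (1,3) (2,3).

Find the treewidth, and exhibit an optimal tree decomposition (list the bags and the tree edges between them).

Treewidth 1.
One optimal decomposition is:
Bags: B1 = {2, 3}  B2 = {1, 3}
Tree: B1–B2

The largest bag has 2 vertices, giving width 1; this decomposition certifies tw(G) ≤ 1. Any graph with an edge has treewidth ≥ 1, and G has the edge 3–2. Combining the bounds, tw(G) = 1.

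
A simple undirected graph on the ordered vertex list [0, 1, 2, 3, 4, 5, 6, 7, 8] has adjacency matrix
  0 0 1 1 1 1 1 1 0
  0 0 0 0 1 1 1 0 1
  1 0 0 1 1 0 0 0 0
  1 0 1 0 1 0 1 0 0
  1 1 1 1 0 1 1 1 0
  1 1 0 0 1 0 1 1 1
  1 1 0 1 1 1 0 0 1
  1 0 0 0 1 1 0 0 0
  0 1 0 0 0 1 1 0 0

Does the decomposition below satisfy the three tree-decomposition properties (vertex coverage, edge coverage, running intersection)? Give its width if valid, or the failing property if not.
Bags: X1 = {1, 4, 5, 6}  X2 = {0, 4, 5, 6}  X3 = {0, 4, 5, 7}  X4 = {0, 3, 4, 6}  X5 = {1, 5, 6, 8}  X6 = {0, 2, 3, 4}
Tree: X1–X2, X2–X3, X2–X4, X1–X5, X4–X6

Yes; width 3.

Checking the three conditions: (i) the bags cover all of {0, 1, 2, 3, 4, 5, 6, 7, 8}; (ii) for each edge, some bag contains both endpoints; (iii) the bags containing any fixed vertex form a subtree. All hold, so the decomposition is valid with width 4 − 1 = 3.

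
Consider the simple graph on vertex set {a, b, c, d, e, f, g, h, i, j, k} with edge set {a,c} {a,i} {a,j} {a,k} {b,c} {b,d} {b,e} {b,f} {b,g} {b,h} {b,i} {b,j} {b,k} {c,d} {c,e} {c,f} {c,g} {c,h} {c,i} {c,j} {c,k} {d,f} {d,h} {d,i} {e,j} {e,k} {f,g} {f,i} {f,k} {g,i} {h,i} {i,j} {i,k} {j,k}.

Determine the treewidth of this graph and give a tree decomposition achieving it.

The largest bag has 5 vertices, giving width 4; this decomposition certifies tw(G) ≤ 4. On the other hand G contains the 5-clique {a, c, i, j, k}. A clique must lie in a single bag of any decomposition, so no decomposition can have width below 4. Combining the bounds, tw(G) = 4.

Treewidth 4.
One optimal decomposition is:
Bags: B1 = {b, c, f, i, k}  B2 = {b, c, i, j, k}  B3 = {b, c, f, g, i}  B4 = {b, c, d, f, i}  B5 = {b, c, d, h, i}  B6 = {a, c, i, j, k}  B7 = {b, c, e, j, k}
Tree: B1–B2, B1–B3, B1–B4, B4–B5, B2–B6, B2–B7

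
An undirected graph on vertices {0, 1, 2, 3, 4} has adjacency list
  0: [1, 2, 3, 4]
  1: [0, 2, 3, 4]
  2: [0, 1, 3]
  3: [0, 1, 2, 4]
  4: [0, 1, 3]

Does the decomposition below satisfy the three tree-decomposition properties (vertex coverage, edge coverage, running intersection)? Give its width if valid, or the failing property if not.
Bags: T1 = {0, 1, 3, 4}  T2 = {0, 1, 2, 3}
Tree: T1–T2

Yes; width 3.

Vertex coverage: the bags together contain {0, 1, 2, 3, 4}, the full vertex set. Edge coverage: each edge of G has both endpoints in at least one bag. Running intersection: for every vertex, the bags containing it form a connected subtree. All three properties hold, so this is a valid tree decomposition of width max|bag| − 1 = 3, and hence tw(G) ≤ 3.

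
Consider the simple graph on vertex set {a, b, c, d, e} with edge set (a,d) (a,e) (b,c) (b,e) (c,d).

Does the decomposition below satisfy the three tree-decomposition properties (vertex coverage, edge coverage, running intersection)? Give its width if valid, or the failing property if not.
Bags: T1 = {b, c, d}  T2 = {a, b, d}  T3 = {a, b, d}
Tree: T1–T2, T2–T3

A tree decomposition must satisfy three properties: every vertex lies in some bag; for every edge, both endpoints lie together in some bag; and for every vertex, the bags containing it form a connected subtree. Here vertex e appears in no bag, so the decomposition is invalid.

No — vertex e appears in no bag.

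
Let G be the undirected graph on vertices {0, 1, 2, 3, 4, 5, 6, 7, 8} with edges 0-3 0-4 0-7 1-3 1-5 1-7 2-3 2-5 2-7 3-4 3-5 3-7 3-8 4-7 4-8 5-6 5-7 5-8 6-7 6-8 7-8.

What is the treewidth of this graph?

A width-3 tree decomposition is:
Bags: B1 = {2, 3, 5, 7}  B2 = {1, 3, 5, 7}  B3 = {3, 5, 7, 8}  B4 = {3, 4, 7, 8}  B5 = {0, 3, 4, 7}  B6 = {5, 6, 7, 8}
Tree: B1–B2, B2–B3, B3–B4, B4–B5, B3–B6
Every bag has size at most 4, so the width is 4 − 1 = 3 and tw(G) ≤ 3. On the other hand G contains the 4-clique {0, 3, 4, 7}. A clique must lie in a single bag of any decomposition, so no decomposition can have width below 3. The upper and lower bounds meet at 3, so that is the treewidth.

3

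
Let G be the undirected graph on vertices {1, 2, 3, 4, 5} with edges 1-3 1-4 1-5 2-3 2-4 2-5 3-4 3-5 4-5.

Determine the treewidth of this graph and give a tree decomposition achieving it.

Treewidth 3.
Bags: B1 = {2, 3, 4, 5}  B2 = {1, 3, 4, 5}
Tree: B1–B2

Every bag has size at most 4, so the width is 4 − 1 = 3 and tw(G) ≤ 3. Conversely, {1, 3, 4, 5} is a clique of size 4, and the vertices of any clique must share a bag in every tree decomposition; so some bag has ≥ 4 vertices and tw(G) ≥ 3. Hence tw(G) = 3 exactly.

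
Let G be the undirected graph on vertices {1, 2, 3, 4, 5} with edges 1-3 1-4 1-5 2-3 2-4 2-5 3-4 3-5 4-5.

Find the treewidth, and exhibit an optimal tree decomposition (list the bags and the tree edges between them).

The largest bag has 4 vertices, giving width 3; this decomposition certifies tw(G) ≤ 3. Conversely, {1, 3, 4, 5} is a clique of size 4, and the vertices of any clique must share a bag in every tree decomposition; so some bag has ≥ 4 vertices and tw(G) ≥ 3. The upper and lower bounds meet at 3, so that is the treewidth.

Treewidth 3.
Bags: B1 = {2, 3, 4, 5}  B2 = {1, 3, 4, 5}
Tree: B1–B2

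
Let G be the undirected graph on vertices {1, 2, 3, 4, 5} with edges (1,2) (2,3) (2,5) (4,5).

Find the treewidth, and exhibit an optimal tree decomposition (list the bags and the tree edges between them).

The largest bag has 2 vertices, giving width 1; this decomposition certifies tw(G) ≤ 1. Any graph with an edge has treewidth ≥ 1, and G has the edge 1–2. Hence tw(G) = 1 exactly.

Treewidth 1.
One optimal decomposition is:
Bags: B1 = {1, 2}  B2 = {2, 5}  B3 = {4, 5}  B4 = {2, 3}
Tree: B1–B2, B2–B3, B1–B4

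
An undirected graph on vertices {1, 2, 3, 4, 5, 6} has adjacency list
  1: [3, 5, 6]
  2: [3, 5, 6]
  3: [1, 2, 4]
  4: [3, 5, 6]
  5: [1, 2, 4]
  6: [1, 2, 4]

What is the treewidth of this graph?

3

A width-3 tree decomposition is:
Bags: B1 = {1, 2, 4, 6}  B2 = {1, 2, 3, 4}  B3 = {1, 2, 4, 5}
Tree: B1–B2, B2–B3
Each bag holds 4 vertices, so the decomposition has width 3, which upper-bounds the treewidth. For the lower bound: the 4 vertex sets {2,6}, {1,3}, {4}, {5} are disjoint, each induces a connected subgraph, and every pair is joined by at least one edge of G. Contracting each set to a single vertex therefore yields K_{4} as a minor, and since treewidth is minor-monotone, tw(G) ≥ tw(K_{4}) = 3. The upper and lower bounds meet at 3, so that is the treewidth.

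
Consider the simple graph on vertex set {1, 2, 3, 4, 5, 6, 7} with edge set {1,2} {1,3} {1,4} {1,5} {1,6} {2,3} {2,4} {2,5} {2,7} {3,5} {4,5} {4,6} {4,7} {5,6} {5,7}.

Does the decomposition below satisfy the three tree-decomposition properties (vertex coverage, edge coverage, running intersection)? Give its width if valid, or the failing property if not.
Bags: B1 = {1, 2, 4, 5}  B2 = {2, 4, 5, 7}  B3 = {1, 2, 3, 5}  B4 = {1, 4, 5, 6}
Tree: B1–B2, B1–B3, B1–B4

Yes; width 3.

Vertex coverage: the bags together contain {1, 2, 3, 4, 5, 6, 7}, the full vertex set. Edge coverage: each edge of G has both endpoints in at least one bag. Running intersection: for every vertex, the bags containing it form a connected subtree. All three properties hold, so this is a valid tree decomposition of width max|bag| − 1 = 3, and hence tw(G) ≤ 3.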